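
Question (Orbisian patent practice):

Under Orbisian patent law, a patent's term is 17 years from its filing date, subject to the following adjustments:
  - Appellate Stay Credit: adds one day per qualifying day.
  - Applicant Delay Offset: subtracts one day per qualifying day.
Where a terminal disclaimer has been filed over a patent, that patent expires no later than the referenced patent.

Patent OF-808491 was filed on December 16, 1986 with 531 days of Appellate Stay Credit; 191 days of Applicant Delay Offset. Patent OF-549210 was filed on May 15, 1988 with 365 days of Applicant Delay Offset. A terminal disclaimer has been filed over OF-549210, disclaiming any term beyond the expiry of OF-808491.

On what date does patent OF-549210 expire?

Natural term of OF-549210:
  Base: filing + 17 years → 15 May 2005.
  Applicant Delay Offset: −365 days → 15 May 2004.
Expiry of referenced patent OF-808491:
  Base: filing + 17 years → 16 December 2003.
  Appellate Stay Credit: +531 days → 30 May 2005.
  Applicant Delay Offset: −191 days → 20 November 2004.
Terminal disclaimer: OF-549210 expires on the earlier of 15 May 2004 and 20 November 2004.

May 15, 2004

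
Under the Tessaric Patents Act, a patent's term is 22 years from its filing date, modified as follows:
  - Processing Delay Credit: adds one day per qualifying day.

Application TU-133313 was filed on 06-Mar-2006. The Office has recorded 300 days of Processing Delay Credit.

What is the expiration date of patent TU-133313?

December 31, 2028

Base term: filing date + 22 years → 6 March 2028.
Processing Delay Credit: +300 days → 31 December 2028.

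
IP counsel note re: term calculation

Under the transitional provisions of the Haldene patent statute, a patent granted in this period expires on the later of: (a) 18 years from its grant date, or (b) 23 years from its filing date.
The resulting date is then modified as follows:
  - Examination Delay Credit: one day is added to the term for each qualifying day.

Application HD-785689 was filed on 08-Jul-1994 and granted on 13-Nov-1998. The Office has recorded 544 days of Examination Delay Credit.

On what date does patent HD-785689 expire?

January 3, 2019

(a) grant + 18 years → 13 November 2016.
(b) filing + 23 years → 8 July 2017.
Later of the two: 8 July 2017.
Examination Delay Credit: +544 days → 3 January 2019.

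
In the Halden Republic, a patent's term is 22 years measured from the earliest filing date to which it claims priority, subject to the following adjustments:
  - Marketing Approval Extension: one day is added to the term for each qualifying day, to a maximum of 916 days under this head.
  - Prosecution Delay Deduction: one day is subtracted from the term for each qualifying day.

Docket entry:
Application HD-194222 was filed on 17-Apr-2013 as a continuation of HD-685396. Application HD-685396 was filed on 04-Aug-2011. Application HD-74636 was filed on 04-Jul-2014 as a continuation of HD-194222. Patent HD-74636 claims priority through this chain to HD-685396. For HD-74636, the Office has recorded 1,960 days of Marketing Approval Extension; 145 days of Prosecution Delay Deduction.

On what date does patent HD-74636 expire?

Earliest priority filing: 4 August 2011.
Base term: 4 August 2011 + 22 years → 4 August 2033.
Marketing Approval Extension: 1960 days claimed exceeds the 916-day cap, so +916 days → 6 February 2036.
Prosecution Delay Deduction: −145 days → 14 September 2035.

2035-09-14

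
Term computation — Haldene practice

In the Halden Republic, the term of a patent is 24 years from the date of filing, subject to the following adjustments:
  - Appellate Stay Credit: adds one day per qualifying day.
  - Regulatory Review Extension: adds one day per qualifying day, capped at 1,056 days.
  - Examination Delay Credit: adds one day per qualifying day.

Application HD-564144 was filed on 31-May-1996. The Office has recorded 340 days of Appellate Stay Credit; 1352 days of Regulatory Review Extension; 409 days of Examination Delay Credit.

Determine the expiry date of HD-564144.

May 10, 2025

Base term: filing date + 24 years → 31 May 2020.
Appellate Stay Credit: +340 days → 6 May 2021.
Regulatory Review Extension: 1352 days claimed exceeds the 1056-day cap, so +1056 days → 27 March 2024.
Examination Delay Credit: +409 days → 10 May 2025.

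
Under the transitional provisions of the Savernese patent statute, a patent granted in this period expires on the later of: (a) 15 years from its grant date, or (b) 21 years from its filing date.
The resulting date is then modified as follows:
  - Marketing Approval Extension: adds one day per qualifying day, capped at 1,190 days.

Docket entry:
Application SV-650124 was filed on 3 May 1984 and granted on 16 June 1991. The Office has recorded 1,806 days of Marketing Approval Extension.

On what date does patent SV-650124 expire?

2009-09-18

(a) grant + 15 years → 16 June 2006.
(b) filing + 21 years → 3 May 2005.
Later of the two: 16 June 2006.
Marketing Approval Extension: 1806 days claimed exceeds the 1190-day cap, so +1190 days → 18 September 2009.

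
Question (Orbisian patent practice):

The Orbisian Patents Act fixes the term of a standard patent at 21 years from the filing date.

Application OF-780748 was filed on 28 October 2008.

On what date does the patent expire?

2029-10-28

Filing date + 21 years → 28 October 2029.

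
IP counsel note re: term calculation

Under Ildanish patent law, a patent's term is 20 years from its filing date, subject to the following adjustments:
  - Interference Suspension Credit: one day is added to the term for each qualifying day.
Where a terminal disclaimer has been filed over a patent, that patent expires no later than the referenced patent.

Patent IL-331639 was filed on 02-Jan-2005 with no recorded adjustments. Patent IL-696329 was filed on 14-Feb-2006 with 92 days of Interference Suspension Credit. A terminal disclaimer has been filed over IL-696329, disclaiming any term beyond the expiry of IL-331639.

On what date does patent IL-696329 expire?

January 2, 2025

Natural term of IL-696329:
  Base: filing + 20 years → 14 February 2026.
  Interference Suspension Credit: +92 days → 17 May 2026.
Expiry of referenced patent IL-331639:
  Base: filing + 20 years → 2 January 2025.
Terminal disclaimer: IL-696329 expires on the earlier of 17 May 2026 and 2 January 2025.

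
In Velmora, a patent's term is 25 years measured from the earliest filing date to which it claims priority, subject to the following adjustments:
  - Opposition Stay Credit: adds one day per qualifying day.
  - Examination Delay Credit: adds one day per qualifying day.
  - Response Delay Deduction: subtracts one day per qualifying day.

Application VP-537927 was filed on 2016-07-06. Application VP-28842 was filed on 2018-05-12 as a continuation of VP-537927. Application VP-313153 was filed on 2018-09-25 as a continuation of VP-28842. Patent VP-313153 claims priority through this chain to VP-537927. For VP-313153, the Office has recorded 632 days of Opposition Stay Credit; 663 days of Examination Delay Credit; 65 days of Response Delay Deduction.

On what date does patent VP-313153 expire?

2044-11-17

Earliest priority filing: 6 July 2016.
Base term: 6 July 2016 + 25 years → 6 July 2041.
Opposition Stay Credit: +632 days → 30 March 2043.
Examination Delay Credit: +663 days → 21 January 2045.
Response Delay Deduction: −65 days → 17 November 2044.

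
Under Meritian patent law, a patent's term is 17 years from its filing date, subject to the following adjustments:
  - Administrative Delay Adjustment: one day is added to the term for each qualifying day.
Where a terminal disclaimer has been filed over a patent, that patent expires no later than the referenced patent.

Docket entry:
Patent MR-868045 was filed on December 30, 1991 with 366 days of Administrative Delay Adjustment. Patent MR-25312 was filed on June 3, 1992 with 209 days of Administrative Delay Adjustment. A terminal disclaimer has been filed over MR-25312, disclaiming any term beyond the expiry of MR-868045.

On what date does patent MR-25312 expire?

December 29, 2009

Natural term of MR-25312:
  Base: filing + 17 years → 3 June 2009.
  Administrative Delay Adjustment: +209 days → 29 December 2009.
Expiry of referenced patent MR-868045:
  Base: filing + 17 years → 30 December 2008.
  Administrative Delay Adjustment: +366 days → 31 December 2009.
Terminal disclaimer: MR-25312 expires on the earlier of 29 December 2009 and 31 December 2009.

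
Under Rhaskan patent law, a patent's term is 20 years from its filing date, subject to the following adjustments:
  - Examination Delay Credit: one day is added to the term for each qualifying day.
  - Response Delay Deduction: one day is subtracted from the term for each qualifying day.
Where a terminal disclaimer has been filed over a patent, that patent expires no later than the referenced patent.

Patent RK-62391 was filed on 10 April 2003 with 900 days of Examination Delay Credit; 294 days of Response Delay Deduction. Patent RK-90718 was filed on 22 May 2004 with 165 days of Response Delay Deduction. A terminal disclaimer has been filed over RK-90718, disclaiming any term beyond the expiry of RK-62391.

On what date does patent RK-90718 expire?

December 9, 2023

Natural term of RK-90718:
  Base: filing + 20 years → 22 May 2024.
  Response Delay Deduction: −165 days → 9 December 2023.
Expiry of referenced patent RK-62391:
  Base: filing + 20 years → 10 April 2023.
  Examination Delay Credit: +900 days → 26 September 2025.
  Response Delay Deduction: −294 days → 6 December 2024.
Terminal disclaimer: RK-90718 expires on the earlier of 9 December 2023 and 6 December 2024.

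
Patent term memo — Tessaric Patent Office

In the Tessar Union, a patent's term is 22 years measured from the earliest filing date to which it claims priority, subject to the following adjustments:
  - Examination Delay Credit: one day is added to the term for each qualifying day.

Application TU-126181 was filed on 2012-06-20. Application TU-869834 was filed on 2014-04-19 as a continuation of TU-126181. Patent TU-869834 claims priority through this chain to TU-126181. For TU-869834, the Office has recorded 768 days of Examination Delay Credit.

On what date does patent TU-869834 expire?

2036-07-27

Earliest priority filing: 20 June 2012.
Base term: 20 June 2012 + 22 years → 20 June 2034.
Examination Delay Credit: +768 days → 27 July 2036.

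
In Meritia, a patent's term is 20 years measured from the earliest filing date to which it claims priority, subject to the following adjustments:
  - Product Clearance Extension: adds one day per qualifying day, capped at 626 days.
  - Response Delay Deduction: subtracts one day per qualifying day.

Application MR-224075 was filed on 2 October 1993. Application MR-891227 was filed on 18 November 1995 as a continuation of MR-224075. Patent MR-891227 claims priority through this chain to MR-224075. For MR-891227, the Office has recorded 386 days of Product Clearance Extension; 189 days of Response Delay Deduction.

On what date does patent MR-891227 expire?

2014-04-17

Earliest priority filing: 2 October 1993.
Base term: 2 October 1993 + 20 years → 2 October 2013.
Product Clearance Extension: 386 days (within the 626-day cap) → +386 days → 23 October 2014.
Response Delay Deduction: −189 days → 17 April 2014.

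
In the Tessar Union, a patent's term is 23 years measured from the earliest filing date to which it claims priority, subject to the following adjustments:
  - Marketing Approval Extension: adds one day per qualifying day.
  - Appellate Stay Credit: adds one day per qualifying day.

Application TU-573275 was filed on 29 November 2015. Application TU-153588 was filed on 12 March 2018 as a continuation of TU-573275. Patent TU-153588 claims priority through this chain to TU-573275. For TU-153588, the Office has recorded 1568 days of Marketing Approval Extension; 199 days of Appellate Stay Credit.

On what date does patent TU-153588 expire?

Earliest priority filing: 29 November 2015.
Base term: 29 November 2015 + 23 years → 29 November 2038.
Marketing Approval Extension: +1568 days → 16 March 2043.
Appellate Stay Credit: +199 days → 1 October 2043.

2043-10-01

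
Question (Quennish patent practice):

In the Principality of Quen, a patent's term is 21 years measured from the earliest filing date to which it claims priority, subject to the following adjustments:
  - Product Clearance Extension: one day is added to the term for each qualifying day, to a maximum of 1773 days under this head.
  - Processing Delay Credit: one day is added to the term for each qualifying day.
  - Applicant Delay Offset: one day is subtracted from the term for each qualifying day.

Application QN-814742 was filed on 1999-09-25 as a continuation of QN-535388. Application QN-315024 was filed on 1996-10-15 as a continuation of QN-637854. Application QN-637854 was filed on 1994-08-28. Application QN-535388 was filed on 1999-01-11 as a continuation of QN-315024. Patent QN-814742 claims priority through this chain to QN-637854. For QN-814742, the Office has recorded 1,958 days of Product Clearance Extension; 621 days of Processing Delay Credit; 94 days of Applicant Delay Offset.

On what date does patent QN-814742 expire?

2021-12-14

Earliest priority filing: 28 August 1994.
Base term: 28 August 1994 + 21 years → 28 August 2015.
Product Clearance Extension: 1958 days claimed exceeds the 1773-day cap, so +1773 days → 5 July 2020.
Processing Delay Credit: +621 days → 18 March 2022.
Applicant Delay Offset: −94 days → 14 December 2021.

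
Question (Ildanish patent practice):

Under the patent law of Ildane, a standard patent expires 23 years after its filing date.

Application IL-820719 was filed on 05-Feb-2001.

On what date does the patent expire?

2024-02-05

Filing date + 23 years → 5 February 2024.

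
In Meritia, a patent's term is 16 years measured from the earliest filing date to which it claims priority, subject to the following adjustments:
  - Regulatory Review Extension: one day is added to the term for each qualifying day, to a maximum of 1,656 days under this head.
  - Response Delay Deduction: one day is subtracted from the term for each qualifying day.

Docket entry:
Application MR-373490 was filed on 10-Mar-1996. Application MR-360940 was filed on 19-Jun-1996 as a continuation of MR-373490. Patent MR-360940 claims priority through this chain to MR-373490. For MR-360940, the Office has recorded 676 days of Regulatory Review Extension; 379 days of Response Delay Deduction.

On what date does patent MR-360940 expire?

Earliest priority filing: 10 March 1996.
Base term: 10 March 1996 + 16 years → 10 March 2012.
Regulatory Review Extension: 676 days (within the 1656-day cap) → +676 days → 15 January 2014.
Response Delay Deduction: −379 days → 1 January 2013.

January 1, 2013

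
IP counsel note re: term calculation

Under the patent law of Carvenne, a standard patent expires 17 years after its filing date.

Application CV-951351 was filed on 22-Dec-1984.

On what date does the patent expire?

Filing date + 17 years → 22 December 2001.

2001-12-22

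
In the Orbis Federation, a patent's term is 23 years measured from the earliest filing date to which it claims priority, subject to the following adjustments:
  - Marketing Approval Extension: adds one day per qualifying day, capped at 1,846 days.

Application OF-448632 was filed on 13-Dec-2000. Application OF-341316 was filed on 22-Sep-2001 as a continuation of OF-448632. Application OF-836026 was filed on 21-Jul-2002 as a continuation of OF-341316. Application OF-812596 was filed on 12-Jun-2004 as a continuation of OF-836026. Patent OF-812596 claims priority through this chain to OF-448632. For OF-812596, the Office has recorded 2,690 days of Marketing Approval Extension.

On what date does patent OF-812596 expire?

January 1, 2029

Earliest priority filing: 13 December 2000.
Base term: 13 December 2000 + 23 years → 13 December 2023.
Marketing Approval Extension: 2690 days claimed exceeds the 1846-day cap, so +1846 days → 1 January 2029.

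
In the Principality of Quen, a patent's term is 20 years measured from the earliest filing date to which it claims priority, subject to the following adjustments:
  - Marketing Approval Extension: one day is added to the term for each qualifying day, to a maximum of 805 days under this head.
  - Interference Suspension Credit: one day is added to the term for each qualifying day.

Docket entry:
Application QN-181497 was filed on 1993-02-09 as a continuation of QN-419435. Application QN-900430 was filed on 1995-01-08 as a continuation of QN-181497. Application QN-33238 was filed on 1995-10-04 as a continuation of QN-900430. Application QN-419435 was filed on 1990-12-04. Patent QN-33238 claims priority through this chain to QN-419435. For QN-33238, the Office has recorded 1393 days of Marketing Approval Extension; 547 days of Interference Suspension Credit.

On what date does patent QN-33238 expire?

Earliest priority filing: 4 December 1990.
Base term: 4 December 1990 + 20 years → 4 December 2010.
Marketing Approval Extension: 1393 days claimed exceeds the 805-day cap, so +805 days → 16 February 2013.
Interference Suspension Credit: +547 days → 17 August 2014.

August 17, 2014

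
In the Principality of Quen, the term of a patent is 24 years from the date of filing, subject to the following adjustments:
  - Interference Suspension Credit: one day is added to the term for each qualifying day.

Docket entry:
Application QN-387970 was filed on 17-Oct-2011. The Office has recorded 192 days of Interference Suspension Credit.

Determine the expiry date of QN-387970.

Base term: filing date + 24 years → 17 October 2035.
Interference Suspension Credit: +192 days → 26 April 2036.

April 26, 2036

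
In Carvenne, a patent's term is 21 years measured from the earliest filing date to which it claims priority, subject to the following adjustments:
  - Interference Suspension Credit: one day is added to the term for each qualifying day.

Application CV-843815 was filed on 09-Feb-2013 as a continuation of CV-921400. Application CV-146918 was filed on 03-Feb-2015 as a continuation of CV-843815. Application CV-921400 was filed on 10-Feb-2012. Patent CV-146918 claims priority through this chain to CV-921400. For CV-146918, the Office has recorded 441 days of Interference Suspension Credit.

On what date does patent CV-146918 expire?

Earliest priority filing: 10 February 2012.
Base term: 10 February 2012 + 21 years → 10 February 2033.
Interference Suspension Credit: +441 days → 27 April 2034.

April 27, 2034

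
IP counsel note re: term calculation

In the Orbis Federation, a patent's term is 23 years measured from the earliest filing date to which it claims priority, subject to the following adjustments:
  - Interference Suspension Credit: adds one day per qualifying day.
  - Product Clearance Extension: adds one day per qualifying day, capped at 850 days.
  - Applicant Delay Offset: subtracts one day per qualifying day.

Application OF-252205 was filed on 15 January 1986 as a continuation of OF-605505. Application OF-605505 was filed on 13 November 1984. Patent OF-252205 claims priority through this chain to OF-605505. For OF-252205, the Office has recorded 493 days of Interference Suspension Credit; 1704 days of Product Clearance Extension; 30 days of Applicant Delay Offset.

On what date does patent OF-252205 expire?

Earliest priority filing: 13 November 1984.
Base term: 13 November 1984 + 23 years → 13 November 2007.
Interference Suspension Credit: +493 days → 20 March 2009.
Product Clearance Extension: 1704 days claimed exceeds the 850-day cap, so +850 days → 18 July 2011.
Applicant Delay Offset: −30 days → 18 June 2011.

2011-06-18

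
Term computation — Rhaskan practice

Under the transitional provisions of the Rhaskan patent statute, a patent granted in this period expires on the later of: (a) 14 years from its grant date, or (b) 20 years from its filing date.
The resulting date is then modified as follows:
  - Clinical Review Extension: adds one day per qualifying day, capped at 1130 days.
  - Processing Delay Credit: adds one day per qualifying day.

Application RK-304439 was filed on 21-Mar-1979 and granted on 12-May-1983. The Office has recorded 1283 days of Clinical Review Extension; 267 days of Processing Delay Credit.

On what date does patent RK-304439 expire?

(a) grant + 14 years → 12 May 1997.
(b) filing + 20 years → 21 March 1999.
Later of the two: 21 March 1999.
Clinical Review Extension: 1283 days claimed exceeds the 1130-day cap, so +1130 days → 24 April 2002.
Processing Delay Credit: +267 days → 16 January 2003.

2003-01-16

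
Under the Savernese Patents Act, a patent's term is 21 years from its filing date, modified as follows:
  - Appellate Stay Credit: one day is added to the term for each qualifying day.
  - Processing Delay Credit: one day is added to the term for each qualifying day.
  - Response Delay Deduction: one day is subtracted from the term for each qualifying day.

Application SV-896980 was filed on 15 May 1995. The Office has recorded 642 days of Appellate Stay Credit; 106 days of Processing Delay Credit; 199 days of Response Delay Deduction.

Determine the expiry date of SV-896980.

2017-11-15

Base term: filing date + 21 years → 15 May 2016.
Appellate Stay Credit: +642 days → 16 February 2018.
Processing Delay Credit: +106 days → 2 June 2018.
Response Delay Deduction: −199 days → 15 November 2017.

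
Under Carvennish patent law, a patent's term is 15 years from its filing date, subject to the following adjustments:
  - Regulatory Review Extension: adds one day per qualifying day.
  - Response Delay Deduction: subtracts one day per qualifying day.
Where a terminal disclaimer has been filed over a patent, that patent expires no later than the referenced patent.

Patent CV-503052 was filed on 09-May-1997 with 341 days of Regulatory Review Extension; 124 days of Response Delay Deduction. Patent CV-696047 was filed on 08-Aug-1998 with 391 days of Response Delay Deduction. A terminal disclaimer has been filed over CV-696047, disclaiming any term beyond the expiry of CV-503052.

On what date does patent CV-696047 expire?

2012-07-13

Natural term of CV-696047:
  Base: filing + 15 years → 8 August 2013.
  Response Delay Deduction: −391 days → 13 July 2012.
Expiry of referenced patent CV-503052:
  Base: filing + 15 years → 9 May 2012.
  Regulatory Review Extension: +341 days → 15 April 2013.
  Response Delay Deduction: −124 days → 12 December 2012.
Terminal disclaimer: CV-696047 expires on the earlier of 13 July 2012 and 12 December 2012.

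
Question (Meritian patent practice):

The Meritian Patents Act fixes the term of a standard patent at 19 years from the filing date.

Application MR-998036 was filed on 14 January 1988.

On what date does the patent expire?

Filing date + 19 years → 14 January 2007.

2007-01-14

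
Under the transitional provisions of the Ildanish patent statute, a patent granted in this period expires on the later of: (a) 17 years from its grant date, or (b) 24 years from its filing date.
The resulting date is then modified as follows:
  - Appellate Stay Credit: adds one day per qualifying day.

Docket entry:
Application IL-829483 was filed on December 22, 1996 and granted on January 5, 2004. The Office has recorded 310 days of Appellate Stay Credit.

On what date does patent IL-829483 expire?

(a) grant + 17 years → 5 January 2021.
(b) filing + 24 years → 22 December 2020.
Later of the two: 5 January 2021.
Appellate Stay Credit: +310 days → 11 November 2021.

2021-11-11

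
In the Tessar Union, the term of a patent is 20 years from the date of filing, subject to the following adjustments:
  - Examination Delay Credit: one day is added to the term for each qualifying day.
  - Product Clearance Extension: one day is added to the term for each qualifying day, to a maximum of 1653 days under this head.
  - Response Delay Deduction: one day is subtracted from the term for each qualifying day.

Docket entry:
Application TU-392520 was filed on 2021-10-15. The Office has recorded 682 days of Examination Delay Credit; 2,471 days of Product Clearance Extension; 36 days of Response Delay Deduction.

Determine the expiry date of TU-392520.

2048-01-31

Base term: filing date + 20 years → 15 October 2041.
Examination Delay Credit: +682 days → 28 August 2043.
Product Clearance Extension: 2471 days claimed exceeds the 1653-day cap, so +1653 days → 7 March 2048.
Response Delay Deduction: −36 days → 31 January 2048.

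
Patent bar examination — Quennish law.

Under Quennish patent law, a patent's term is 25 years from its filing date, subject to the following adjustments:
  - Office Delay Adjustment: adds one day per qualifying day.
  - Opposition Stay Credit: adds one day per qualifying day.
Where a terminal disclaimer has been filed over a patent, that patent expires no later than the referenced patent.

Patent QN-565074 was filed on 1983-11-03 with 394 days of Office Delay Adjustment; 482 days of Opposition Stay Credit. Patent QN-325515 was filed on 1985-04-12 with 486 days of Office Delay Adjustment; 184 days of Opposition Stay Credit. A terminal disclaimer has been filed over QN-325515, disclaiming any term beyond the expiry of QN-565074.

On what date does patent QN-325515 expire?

Natural term of QN-325515:
  Base: filing + 25 years → 12 April 2010.
  Office Delay Adjustment: +486 days → 11 August 2011.
  Opposition Stay Credit: +184 days → 11 February 2012.
Expiry of referenced patent QN-565074:
  Base: filing + 25 years → 3 November 2008.
  Office Delay Adjustment: +394 days → 2 December 2009.
  Opposition Stay Credit: +482 days → 29 March 2011.
Terminal disclaimer: QN-325515 expires on the earlier of 11 February 2012 and 29 March 2011.

March 29, 2011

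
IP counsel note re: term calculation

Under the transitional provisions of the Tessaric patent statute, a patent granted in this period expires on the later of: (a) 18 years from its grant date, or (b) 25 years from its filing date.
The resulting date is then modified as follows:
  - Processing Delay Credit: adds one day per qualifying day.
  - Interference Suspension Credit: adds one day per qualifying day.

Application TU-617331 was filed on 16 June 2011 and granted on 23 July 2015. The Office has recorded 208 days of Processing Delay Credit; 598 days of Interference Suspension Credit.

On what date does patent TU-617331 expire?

2038-08-31

(a) grant + 18 years → 23 July 2033.
(b) filing + 25 years → 16 June 2036.
Later of the two: 16 June 2036.
Processing Delay Credit: +208 days → 10 January 2037.
Interference Suspension Credit: +598 days → 31 August 2038.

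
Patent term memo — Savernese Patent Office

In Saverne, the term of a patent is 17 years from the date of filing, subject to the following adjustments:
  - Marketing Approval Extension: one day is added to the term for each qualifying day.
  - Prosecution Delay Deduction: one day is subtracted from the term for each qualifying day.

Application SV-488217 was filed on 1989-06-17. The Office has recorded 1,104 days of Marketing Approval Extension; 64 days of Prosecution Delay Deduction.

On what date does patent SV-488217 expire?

Base term: filing date + 17 years → 17 June 2006.
Marketing Approval Extension: +1104 days → 25 June 2009.
Prosecution Delay Deduction: −64 days → 22 April 2009.

April 22, 2009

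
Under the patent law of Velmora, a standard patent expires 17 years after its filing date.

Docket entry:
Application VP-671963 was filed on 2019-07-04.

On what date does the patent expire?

Filing date + 17 years → 4 July 2036.

2036-07-04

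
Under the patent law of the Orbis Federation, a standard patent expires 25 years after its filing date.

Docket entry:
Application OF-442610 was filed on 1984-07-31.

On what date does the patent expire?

Filing date + 25 years → 31 July 2009.

2009-07-31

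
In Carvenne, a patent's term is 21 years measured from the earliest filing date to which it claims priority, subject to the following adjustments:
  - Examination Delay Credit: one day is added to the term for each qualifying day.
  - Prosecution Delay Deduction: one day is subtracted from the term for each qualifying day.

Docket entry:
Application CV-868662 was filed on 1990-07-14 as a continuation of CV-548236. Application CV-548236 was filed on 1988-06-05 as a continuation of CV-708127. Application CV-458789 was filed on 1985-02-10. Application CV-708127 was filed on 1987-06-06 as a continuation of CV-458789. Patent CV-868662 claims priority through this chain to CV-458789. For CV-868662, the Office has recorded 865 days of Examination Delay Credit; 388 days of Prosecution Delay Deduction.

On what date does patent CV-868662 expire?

Earliest priority filing: 10 February 1985.
Base term: 10 February 1985 + 21 years → 10 February 2006.
Examination Delay Credit: +865 days → 24 June 2008.
Prosecution Delay Deduction: −388 days → 2 June 2007.

2007-06-02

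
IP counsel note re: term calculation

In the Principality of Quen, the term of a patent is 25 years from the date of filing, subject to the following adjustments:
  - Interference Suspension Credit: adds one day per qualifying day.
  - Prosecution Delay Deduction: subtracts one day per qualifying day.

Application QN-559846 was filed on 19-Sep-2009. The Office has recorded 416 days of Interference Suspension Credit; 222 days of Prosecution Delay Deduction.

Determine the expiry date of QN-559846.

April 1, 2035

Base term: filing date + 25 years → 19 September 2034.
Interference Suspension Credit: +416 days → 9 November 2035.
Prosecution Delay Deduction: −222 days → 1 April 2035.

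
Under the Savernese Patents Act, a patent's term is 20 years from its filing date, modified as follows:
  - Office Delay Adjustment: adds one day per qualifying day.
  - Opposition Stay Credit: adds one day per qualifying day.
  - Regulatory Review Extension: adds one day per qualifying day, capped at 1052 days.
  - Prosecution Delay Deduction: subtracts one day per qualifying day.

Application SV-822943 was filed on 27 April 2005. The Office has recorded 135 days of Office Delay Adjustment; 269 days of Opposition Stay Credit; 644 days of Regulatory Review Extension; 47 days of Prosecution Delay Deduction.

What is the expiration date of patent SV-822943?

2028-01-23

Base term: filing date + 20 years → 27 April 2025.
Office Delay Adjustment: +135 days → 9 September 2025.
Opposition Stay Credit: +269 days → 5 June 2026.
Regulatory Review Extension: 644 days (within the 1052-day cap) → +644 days → 10 March 2028.
Prosecution Delay Deduction: −47 days → 23 January 2028.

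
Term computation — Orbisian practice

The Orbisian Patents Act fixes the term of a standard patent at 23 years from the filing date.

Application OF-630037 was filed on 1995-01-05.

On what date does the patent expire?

2018-01-05

Filing date + 23 years → 5 January 2018.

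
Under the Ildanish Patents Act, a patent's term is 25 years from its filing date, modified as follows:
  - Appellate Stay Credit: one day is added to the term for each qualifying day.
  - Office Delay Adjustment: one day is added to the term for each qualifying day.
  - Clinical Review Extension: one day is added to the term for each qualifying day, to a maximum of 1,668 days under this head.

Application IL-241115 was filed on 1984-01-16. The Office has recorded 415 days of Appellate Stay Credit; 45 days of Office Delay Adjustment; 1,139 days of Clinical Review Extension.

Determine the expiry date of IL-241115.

Base term: filing date + 25 years → 16 January 2009.
Appellate Stay Credit: +415 days → 7 March 2010.
Office Delay Adjustment: +45 days → 21 April 2010.
Clinical Review Extension: 1139 days (within the 1668-day cap) → +1139 days → 3 June 2013.

2013-06-03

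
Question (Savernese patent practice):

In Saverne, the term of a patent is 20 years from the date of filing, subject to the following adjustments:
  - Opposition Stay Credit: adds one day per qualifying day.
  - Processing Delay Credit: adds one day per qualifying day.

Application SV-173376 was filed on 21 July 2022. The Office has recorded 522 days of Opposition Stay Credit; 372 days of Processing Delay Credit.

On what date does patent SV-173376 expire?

2044-12-31

Base term: filing date + 20 years → 21 July 2042.
Opposition Stay Credit: +522 days → 25 December 2043.
Processing Delay Credit: +372 days → 31 December 2044.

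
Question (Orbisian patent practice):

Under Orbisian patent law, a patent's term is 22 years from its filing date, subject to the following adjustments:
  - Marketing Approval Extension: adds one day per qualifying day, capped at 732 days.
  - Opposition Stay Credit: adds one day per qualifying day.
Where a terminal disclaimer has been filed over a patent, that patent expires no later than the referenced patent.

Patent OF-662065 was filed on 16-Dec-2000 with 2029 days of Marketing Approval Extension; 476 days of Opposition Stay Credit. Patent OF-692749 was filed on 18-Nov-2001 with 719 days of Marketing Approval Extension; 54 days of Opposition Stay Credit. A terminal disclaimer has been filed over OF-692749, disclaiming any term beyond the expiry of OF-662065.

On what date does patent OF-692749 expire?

2025-12-30

Natural term of OF-692749:
  Base: filing + 22 years → 18 November 2023.
  Marketing Approval Extension: 719 days (within the 732-day cap) → +719 days → 6 November 2025.
  Opposition Stay Credit: +54 days → 30 December 2025.
Expiry of referenced patent OF-662065:
  Base: filing + 22 years → 16 December 2022.
  Marketing Approval Extension: 2029 days claimed exceeds the 732-day cap, so +732 days → 17 December 2024.
  Opposition Stay Credit: +476 days → 7 April 2026.
Terminal disclaimer: OF-692749 expires on the earlier of 30 December 2025 and 7 April 2026.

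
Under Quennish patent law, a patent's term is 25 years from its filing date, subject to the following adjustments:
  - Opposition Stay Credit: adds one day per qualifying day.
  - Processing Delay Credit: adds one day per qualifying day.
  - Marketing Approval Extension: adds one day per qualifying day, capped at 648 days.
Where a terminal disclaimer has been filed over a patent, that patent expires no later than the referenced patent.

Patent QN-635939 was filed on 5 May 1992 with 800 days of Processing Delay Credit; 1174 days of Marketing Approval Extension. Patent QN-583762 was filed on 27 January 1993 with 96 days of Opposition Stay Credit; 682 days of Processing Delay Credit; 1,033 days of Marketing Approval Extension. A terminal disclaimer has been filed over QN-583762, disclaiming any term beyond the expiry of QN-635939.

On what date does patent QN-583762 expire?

Natural term of QN-583762:
  Base: filing + 25 years → 27 January 2018.
  Opposition Stay Credit: +96 days → 3 May 2018.
  Processing Delay Credit: +682 days → 15 March 2020.
  Marketing Approval Extension: 1033 days claimed exceeds the 648-day cap, so +648 days → 23 December 2021.
Expiry of referenced patent QN-635939:
  Base: filing + 25 years → 5 May 2017.
  Processing Delay Credit: +800 days → 14 July 2019.
  Marketing Approval Extension: 1174 days claimed exceeds the 648-day cap, so +648 days → 22 April 2021.
Terminal disclaimer: QN-583762 expires on the earlier of 23 December 2021 and 22 April 2021.

2021-04-22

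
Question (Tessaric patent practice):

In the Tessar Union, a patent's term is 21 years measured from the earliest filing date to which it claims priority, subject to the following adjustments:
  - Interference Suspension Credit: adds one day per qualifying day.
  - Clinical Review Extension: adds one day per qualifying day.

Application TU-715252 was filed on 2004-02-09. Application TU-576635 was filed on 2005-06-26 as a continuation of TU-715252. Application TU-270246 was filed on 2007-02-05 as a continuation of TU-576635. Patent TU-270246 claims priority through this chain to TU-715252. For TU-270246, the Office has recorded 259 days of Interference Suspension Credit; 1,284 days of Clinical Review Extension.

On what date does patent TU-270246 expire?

May 2, 2029

Earliest priority filing: 9 February 2004.
Base term: 9 February 2004 + 21 years → 9 February 2025.
Interference Suspension Credit: +259 days → 26 October 2025.
Clinical Review Extension: +1284 days → 2 May 2029.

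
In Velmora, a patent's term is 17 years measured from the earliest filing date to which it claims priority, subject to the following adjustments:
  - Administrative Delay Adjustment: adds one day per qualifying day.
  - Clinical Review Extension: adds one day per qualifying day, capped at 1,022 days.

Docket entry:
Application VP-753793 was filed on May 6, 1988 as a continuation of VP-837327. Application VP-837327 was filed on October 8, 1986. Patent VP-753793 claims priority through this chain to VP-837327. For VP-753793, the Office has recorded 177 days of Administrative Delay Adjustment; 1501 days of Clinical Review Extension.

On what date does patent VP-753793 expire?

Earliest priority filing: 8 October 1986.
Base term: 8 October 1986 + 17 years → 8 October 2003.
Administrative Delay Adjustment: +177 days → 2 April 2004.
Clinical Review Extension: 1501 days claimed exceeds the 1022-day cap, so +1022 days → 19 January 2007.

2007-01-19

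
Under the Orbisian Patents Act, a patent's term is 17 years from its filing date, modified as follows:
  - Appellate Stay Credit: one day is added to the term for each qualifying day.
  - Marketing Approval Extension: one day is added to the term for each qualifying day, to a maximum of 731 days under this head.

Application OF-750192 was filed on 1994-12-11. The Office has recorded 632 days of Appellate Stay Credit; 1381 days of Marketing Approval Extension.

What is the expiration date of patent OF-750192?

Base term: filing date + 17 years → 11 December 2011.
Appellate Stay Credit: +632 days → 3 September 2013.
Marketing Approval Extension: 1381 days claimed exceeds the 731-day cap, so +731 days → 4 September 2015.

2015-09-04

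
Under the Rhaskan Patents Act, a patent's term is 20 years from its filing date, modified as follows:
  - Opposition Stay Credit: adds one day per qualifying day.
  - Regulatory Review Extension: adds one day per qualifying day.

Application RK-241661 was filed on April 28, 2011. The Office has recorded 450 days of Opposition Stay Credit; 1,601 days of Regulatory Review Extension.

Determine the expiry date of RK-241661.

Base term: filing date + 20 years → 28 April 2031.
Opposition Stay Credit: +450 days → 21 July 2032.
Regulatory Review Extension: +1601 days → 8 December 2036.

2036-12-08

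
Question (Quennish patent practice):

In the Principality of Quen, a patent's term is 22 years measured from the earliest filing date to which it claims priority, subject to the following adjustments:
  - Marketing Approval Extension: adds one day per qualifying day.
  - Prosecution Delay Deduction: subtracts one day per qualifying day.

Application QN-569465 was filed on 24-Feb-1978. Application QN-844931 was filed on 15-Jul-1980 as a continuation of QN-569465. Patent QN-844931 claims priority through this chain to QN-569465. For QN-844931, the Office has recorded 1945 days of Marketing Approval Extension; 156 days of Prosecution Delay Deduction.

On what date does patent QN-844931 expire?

Earliest priority filing: 24 February 1978.
Base term: 24 February 1978 + 22 years → 24 February 2000.
Marketing Approval Extension: +1945 days → 22 June 2005.
Prosecution Delay Deduction: −156 days → 17 January 2005.

January 17, 2005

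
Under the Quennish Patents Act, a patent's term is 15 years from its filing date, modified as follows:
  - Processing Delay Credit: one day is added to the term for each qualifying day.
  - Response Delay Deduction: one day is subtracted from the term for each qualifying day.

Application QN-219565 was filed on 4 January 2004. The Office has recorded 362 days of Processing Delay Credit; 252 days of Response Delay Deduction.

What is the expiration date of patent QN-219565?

2019-04-24

Base term: filing date + 15 years → 4 January 2019.
Processing Delay Credit: +362 days → 1 January 2020.
Response Delay Deduction: −252 days → 24 April 2019.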